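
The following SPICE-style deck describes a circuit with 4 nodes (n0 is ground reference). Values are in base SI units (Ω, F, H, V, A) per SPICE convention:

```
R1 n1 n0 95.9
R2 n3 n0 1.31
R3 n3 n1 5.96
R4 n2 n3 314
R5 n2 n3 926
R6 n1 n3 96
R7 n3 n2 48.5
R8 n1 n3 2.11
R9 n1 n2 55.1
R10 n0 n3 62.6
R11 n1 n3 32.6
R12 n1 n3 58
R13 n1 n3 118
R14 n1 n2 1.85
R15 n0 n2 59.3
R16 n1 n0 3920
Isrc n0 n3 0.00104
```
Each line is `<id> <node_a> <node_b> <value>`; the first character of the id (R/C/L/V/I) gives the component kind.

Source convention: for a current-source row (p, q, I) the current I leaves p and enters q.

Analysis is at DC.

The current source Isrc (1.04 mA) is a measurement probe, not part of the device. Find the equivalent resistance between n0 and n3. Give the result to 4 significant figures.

MNA unknowns: 3 node voltages V₁..V_3
R1: Y=0.01043 on G[1,0]
R2: Y=0.7634 on G[3,0]
R3: Y=0.1678 on G[3,1]
R4: Y=0.003185 on G[2,3]
R5: Y=0.001080 on G[2,3]
R6: Y=0.01042 on G[1,3]
R7: Y=0.02062 on G[3,2]
R8: Y=0.4739 on G[1,3]
R9: Y=0.01815 on G[1,2]
R10: Y=0.01597 on G[0,3]
R11: Y=0.03067 on G[1,3]
R12: Y=0.01724 on G[1,3]
R13: Y=0.008475 on G[1,3]
R14: Y=0.5405 on G[1,2]
R15: Y=0.01686 on G[0,2]
R16: Y=0.0002551 on G[1,0]
Isrc: z[0]−=0.00104, z[3]+=0.00104
solve → V1=0.001246, V2=0.001213, V3=0.001291

R_eq = 1.241 Ω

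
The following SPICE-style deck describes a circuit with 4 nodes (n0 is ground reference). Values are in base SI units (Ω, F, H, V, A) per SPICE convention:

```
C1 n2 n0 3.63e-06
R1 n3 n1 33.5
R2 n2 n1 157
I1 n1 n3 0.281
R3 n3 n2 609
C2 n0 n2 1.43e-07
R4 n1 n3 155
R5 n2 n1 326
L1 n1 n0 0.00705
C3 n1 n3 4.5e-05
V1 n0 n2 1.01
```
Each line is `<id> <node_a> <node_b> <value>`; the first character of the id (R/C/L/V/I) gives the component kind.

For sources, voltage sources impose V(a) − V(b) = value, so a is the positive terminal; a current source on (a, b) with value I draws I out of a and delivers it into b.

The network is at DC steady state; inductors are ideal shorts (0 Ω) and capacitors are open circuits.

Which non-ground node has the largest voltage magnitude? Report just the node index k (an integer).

3

Apply KCL at each of the 3 non-ground nodes and solve the resulting linear system.
Node n1: branches {R1, R2, I1, R4, R5, L1, C3} → V_1 = 0.000
Node n2: branches {C1, R2, R3, C2, R5, V1} → V_2 = -1.010
Node n3: branches {R1, I1, R3, R4, C3} → V_3 = 7.362
Source currents: i(L1)=-0.02328, i(V1)=-0.02328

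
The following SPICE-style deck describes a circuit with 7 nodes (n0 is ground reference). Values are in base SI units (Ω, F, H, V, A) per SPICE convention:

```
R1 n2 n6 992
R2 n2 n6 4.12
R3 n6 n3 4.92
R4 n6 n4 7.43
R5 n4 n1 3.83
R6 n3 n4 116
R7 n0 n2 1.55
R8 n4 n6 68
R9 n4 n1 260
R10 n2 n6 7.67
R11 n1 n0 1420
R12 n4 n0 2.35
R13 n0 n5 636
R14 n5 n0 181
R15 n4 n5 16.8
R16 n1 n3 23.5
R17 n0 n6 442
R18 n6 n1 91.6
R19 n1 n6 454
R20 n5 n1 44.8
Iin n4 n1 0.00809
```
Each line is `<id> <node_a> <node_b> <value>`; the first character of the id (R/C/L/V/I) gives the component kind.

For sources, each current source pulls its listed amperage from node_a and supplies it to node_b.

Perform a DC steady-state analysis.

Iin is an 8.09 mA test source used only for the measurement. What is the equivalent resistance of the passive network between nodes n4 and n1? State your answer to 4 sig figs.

R_eq = 3.082 Ω

Element admittances at DC:
  Y(R1) = 0.001008 S between n2,n6
  Y(R2) = 0.2427 S between n2,n6
  Y(R3) = 0.2033 S between n6,n3
  Y(R4) = 0.1346 S between n6,n4
  Y(R5) = 0.2611 S between n4,n1
  Y(R6) = 0.008621 S between n3,n4
  Y(R7) = 0.6452 S between n0,n2
  Y(R8) = 0.01471 S between n4,n6
  Y(R9) = 0.003846 S between n4,n1
  Y(R10) = 0.1304 S between n2,n6
  Y(R11) = 0.0007042 S between n1,n0
  Y(R12) = 0.4255 S between n4,n0
  Y(R13) = 0.001572 S between n0,n5
  Y(R14) = 0.005525 S between n5,n0
  Y(R15) = 0.05952 S between n4,n5
  Y(R16) = 0.04255 S between n1,n3
  Y(R17) = 0.002262 S between n0,n6
  Y(R18) = 0.01092 S between n6,n1
  Y(R19) = 0.002203 S between n1,n6
  Y(R20) = 0.02232 S between n5,n1
  Iin: injects 0.00809 A into n1 (from n4)
Assemble and solve the 6×6 MNA system:
  V(n1)=0.02365  V(n2)=0.0007581  V(n3)=0.005562  V(n4)=-0.001284  V(n5)=0.005076  V(n6)=0.002065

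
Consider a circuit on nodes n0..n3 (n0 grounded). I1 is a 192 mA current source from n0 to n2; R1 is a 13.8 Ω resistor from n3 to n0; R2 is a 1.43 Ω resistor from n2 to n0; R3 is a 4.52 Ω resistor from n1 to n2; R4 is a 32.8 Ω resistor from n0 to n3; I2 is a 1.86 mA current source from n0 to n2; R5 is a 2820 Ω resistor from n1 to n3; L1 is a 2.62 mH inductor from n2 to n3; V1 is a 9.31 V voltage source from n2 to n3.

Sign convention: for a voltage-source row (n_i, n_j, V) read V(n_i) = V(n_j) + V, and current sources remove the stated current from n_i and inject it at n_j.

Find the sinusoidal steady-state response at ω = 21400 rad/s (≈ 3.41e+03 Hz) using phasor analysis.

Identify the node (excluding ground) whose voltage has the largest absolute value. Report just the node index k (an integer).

MNA unknowns: 3 node voltages V₁..V_3 plus 1 source current (V1)
I1: z[0]−=0.192, z[2]+=0.192
R1: Y=0.07246+0.000j on G[3,0]
R2: Y=0.6993+0.000j on G[2,0]
R3: Y=0.2212+0.000j on G[1,2]
R4: Y=0.03049+0.000j on G[0,3]
I2: z[0]−=0.00186, z[2]+=0.00186
R5: Y=0.0003546+0.000j on G[1,3]
L1: Y=0.000-0.01784j on G[2,3]
V1: row V2−V3=9.31, i_V1 at 2,3
solve → V1=1.421+0.000j, V2=1.436+0.000j, V3=-7.874+0.000j
aux → i_V1=-0.8139+0.1660j

3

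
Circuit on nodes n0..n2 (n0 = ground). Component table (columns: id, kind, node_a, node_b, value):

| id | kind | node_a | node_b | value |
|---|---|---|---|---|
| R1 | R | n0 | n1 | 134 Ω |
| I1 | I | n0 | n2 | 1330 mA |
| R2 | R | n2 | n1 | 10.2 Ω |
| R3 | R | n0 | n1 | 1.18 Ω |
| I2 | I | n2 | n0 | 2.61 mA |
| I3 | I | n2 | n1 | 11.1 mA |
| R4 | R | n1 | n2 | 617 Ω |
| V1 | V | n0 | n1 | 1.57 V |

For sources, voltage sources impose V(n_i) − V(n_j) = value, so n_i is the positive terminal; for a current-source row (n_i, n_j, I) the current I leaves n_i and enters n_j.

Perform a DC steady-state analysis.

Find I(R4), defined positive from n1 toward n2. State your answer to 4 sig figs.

-0.02141 A

Apply KCL at each of the 2 non-ground nodes and solve the resulting linear system.
Node n1: branches {R1, R2, R3, I3, R4, V1} → V_1 = -1.570
Node n2: branches {I1, R2, I2, I3, R4} → V_2 = 11.64
Source currents: i(V1)=-2.670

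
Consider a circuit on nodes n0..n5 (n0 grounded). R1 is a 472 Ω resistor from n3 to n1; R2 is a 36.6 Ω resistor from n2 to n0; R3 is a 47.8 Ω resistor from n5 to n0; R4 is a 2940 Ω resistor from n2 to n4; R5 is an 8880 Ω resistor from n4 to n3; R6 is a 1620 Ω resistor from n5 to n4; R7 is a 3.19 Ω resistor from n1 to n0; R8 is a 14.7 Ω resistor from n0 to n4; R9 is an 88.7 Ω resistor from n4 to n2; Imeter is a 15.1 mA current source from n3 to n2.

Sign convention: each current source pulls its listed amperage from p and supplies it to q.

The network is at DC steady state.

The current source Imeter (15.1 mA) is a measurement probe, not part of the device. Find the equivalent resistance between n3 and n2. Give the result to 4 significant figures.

R_eq = 477.5 Ω

Element admittances at DC:
  Y(R1) = 0.002119 S between n3,n1
  Y(R2) = 0.02732 S between n2,n0
  Y(R3) = 0.02092 S between n5,n0
  Y(R4) = 0.0003401 S between n2,n4
  Y(R5) = 0.0001126 S between n4,n3
  Y(R6) = 0.0006173 S between n5,n4
  Y(R7) = 0.3135 S between n1,n0
  Y(R8) = 0.06803 S between n0,n4
  Y(R9) = 0.01127 S between n4,n2
  Imeter: injects 0.0151 A into n2 (from n3)
Assemble and solve the 5×5 MNA system:
  V(n1)=-0.04571  V(n2)=0.4023  V(n3)=-6.808  V(n4)=0.04861  V(n5)=0.001393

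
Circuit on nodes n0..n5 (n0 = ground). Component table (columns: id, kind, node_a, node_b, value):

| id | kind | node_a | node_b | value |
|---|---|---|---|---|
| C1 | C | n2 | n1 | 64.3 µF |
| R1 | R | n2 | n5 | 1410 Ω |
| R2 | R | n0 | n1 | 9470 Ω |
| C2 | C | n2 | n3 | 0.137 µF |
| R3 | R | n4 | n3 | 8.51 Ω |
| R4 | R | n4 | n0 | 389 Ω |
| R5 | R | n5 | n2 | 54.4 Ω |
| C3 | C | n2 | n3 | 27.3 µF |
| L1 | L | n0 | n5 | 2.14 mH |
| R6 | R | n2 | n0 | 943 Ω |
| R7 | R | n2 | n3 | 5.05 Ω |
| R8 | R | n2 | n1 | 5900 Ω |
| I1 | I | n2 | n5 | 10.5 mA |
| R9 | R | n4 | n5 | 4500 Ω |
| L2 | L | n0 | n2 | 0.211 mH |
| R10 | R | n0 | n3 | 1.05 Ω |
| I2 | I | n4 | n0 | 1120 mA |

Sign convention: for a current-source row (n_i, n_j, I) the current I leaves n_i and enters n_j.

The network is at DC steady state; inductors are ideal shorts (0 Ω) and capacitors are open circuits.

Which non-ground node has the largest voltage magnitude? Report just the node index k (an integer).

4

MNA unknowns: 5 node voltages V₁..V_5 plus 2 source currents (L1, L2)
C1: Y=0.000 on G[2,1]
R1: Y=0.0007092 on G[2,5]
R2: Y=0.0001056 on G[0,1]
C2: Y=0.000 on G[2,3]
R3: Y=0.1175 on G[4,3]
R4: Y=0.002571 on G[4,0]
R5: Y=0.01838 on G[5,2]
C3: Y=0.000 on G[2,3]
L1: row V0−V5=0, i_L1 at 0,5
R6: Y=0.001060 on G[2,0]
R7: Y=0.1980 on G[2,3]
R8: Y=0.0001695 on G[2,1]
I1: z[2]−=0.0105, z[5]+=0.0105
R9: Y=0.0002222 on G[4,5]
L2: row V0−V2=0, i_L2 at 0,2
R10: Y=0.9524 on G[0,3]
I2: z[4]−=1.12, z[0]+=1.12
solve → V1=0.000, V2=0.000, V3=-0.9487, V4=-10.24, V5=0.000
aux → i_L1=-0.008225, i_L2=0.1984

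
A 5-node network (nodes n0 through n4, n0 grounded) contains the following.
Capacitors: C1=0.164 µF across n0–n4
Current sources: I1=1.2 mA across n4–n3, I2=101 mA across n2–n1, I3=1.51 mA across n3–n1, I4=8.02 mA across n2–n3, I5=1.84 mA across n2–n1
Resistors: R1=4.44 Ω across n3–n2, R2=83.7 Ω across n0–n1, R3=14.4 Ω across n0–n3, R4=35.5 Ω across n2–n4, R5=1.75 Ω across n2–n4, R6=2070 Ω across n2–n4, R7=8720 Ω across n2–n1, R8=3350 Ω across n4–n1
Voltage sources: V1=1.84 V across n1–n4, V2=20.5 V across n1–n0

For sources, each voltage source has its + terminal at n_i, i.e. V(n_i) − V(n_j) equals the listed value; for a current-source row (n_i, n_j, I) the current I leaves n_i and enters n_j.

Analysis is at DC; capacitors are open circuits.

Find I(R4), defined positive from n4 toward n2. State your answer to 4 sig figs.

0.04722 A

MNA unknowns: 4 node voltages V₁..V_4 plus 2 source currents (V1, V2)
C1: Y=0.000 on G[0,4]
I1: z[4]−=0.0012, z[3]+=0.0012
R1: Y=0.2252 on G[3,2]
I2: z[2]−=0.101, z[1]+=0.101
R2: Y=0.01195 on G[0,1]
I3: z[3]−=0.00151, z[1]+=0.00151
R3: Y=0.06944 on G[0,3]
I4: z[2]−=0.00802, z[3]+=0.00802
R4: Y=0.02817 on G[2,4]
R5: Y=0.5714 on G[2,4]
I5: z[2]−=0.00184, z[1]+=0.00184
R6: Y=0.0004831 on G[2,4]
R7: Y=0.0001147 on G[2,1]
R8: Y=0.0002985 on G[4,1]
V1: row V1−V4=1.84, i_V1 at 1,4
V2: row V1−V0=20.5, i_V2 at 1,0
solve → V1=20.50, V2=16.98, V3=13.01, V4=18.66
aux → i_V1=1.007, i_V2=-1.148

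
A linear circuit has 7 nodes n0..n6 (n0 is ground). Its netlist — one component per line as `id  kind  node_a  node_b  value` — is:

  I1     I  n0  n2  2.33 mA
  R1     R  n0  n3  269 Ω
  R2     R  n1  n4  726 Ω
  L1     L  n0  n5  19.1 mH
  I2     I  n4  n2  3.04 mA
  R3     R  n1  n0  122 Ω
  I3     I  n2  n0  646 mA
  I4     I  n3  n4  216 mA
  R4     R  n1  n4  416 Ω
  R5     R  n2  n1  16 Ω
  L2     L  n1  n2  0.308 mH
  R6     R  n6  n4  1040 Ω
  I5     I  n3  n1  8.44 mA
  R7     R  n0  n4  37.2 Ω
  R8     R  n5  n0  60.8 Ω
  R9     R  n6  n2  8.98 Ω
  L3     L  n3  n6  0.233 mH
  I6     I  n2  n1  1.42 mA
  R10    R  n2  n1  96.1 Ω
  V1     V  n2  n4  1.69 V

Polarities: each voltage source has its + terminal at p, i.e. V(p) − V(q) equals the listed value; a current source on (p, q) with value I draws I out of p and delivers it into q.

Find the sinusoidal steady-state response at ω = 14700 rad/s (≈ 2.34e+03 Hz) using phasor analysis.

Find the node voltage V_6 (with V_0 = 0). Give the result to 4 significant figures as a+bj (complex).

-16.78-0.03682j V

MNA unknowns: 6 node voltages V₁..V_6 plus 1 source current (V1)
I1: z[0]−=0.00233, z[2]+=0.00233
R1: Y=0.003717+0.000j on G[0,3]
R2: Y=0.001377+0.000j on G[1,4]
L1: Y=0.000-0.003562j on G[0,5]
I2: z[4]−=0.00304, z[2]+=0.00304
R3: Y=0.008197+0.000j on G[1,0]
I3: z[2]−=0.646, z[0]+=0.646
I4: z[3]−=0.216, z[4]+=0.216
R4: Y=0.002404+0.000j on G[1,4]
R5: Y=0.06250+0.000j on G[2,1]
L2: Y=0.000-0.2209j on G[1,2]
R6: Y=0.0009615+0.000j on G[6,4]
I5: z[3]−=0.00844, z[1]+=0.00844
R7: Y=0.02688+0.000j on G[0,4]
R8: Y=0.01645+0.000j on G[5,0]
R9: Y=0.1114+0.000j on G[6,2]
L3: Y=0.000-0.2920j on G[3,6]
I6: z[2]−=0.00142, z[1]+=0.00142
R10: Y=0.01041+0.000j on G[2,1]
V1: row V2−V4=1.69, i_V1 at 2,4
solve → V1=-15.13+0.4534j, V2=-15.32-0.05640j, V3=-16.79-0.5918j, V4=-17.01-0.05640j, V5=0.000+0.000j, V6=-16.78-0.03682j
aux → i_V1=-0.6776-0.003463j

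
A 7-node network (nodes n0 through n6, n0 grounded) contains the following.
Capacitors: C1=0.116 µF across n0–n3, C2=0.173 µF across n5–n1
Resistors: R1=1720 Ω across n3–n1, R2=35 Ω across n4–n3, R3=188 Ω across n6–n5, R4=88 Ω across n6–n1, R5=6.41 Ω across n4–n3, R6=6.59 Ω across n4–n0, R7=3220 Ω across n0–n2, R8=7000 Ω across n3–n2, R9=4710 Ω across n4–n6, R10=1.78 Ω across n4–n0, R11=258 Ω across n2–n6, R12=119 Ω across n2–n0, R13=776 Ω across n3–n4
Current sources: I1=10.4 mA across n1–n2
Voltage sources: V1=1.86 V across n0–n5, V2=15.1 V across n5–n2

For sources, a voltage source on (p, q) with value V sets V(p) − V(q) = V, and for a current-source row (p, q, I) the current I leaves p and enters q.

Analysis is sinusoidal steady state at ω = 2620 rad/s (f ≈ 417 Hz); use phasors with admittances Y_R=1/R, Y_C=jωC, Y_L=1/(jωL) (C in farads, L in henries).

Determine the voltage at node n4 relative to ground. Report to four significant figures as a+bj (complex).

-0.01322+0.0005730j V

Element admittances at ω=2620 rad/s:
  Y(C1) = 0.000+0.0003039j S between n0,n3
  Y(C2) = 0.000+0.0004533j S between n5,n1
  Y(R1) = 0.0005814+0.000j S between n3,n1
  Y(R2) = 0.02857+0.000j S between n4,n3
  Y(R3) = 0.005319+0.000j S between n6,n5
  Y(R4) = 0.01136+0.000j S between n6,n1
  Y(R5) = 0.1560+0.000j S between n4,n3
  Y(R6) = 0.1517+0.000j S between n4,n0
  Y(R7) = 0.0003106+0.000j S between n0,n2
  Y(R8) = 0.0001429+0.000j S between n3,n2
  Y(R9) = 0.0002123+0.000j S between n4,n6
  Y(R10) = 0.5618+0.000j S between n4,n0
  I1: injects 0.0104 A into n2 (from n1)
  Y(R11) = 0.003876+0.000j S between n2,n6
  Y(R12) = 0.008403+0.000j S between n2,n0
  Y(R13) = 0.001289+0.000j S between n3,n4
  V1: constraint V(n0)−V(n5) = 1.86
  V2: constraint V(n5)−V(n2) = 15.1
Assemble and solve the 8×8 MNA system:
  V(n1)=-9.000+0.5652j  V(n2)=-16.96+0.000j  V(n3)=-0.05419+0.002420j  V(n4)=-0.01322+0.0005730j  V(n5)=-1.860+0.000j  V(n6)=-8.565+0.3092j
  i(V1)=-0.1572+0.0003924j  i(V2)=-0.1931-0.001199j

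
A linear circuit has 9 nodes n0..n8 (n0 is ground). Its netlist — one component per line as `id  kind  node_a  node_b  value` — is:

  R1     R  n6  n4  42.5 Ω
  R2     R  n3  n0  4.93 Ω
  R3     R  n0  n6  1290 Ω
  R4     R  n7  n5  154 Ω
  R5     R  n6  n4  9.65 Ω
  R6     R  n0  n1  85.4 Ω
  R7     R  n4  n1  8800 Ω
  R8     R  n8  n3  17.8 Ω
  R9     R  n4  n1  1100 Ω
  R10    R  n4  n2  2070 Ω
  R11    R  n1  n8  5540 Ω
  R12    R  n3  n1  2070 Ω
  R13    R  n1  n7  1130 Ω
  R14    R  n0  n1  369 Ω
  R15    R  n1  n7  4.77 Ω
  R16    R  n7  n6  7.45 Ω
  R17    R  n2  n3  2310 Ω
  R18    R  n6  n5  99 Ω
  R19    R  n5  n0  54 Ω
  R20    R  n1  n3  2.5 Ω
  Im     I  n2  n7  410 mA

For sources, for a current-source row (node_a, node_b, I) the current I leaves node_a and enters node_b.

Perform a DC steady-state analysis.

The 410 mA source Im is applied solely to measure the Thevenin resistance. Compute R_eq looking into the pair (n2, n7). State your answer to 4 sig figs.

MNA unknowns: 8 node voltages V₁..V_8
R1: Y=0.02353 on G[6,4]
R2: Y=0.2028 on G[3,0]
R3: Y=0.0007752 on G[0,6]
R4: Y=0.006494 on G[7,5]
R5: Y=0.1036 on G[6,4]
R6: Y=0.01171 on G[0,1]
R7: Y=0.0001136 on G[4,1]
R8: Y=0.05618 on G[8,3]
R9: Y=0.0009091 on G[4,1]
R10: Y=0.0004831 on G[4,2]
R11: Y=0.0001805 on G[1,8]
R12: Y=0.0004831 on G[3,1]
R13: Y=0.0008850 on G[1,7]
R14: Y=0.002710 on G[0,1]
R15: Y=0.2096 on G[1,7]
R16: Y=0.1342 on G[7,6]
R17: Y=0.0004329 on G[2,3]
R18: Y=0.01010 on G[6,5]
R19: Y=0.01852 on G[5,0]
R20: Y=0.4000 on G[1,3]
Im: z[2]−=0.41, z[7]+=0.41
solve → V1=0.4163, V2=-448.6, V3=-0.04540, V4=-1.902, V5=0.1825, V6=-0.2235, V7=1.335, V8=-0.04392

R_eq = 1097. Ω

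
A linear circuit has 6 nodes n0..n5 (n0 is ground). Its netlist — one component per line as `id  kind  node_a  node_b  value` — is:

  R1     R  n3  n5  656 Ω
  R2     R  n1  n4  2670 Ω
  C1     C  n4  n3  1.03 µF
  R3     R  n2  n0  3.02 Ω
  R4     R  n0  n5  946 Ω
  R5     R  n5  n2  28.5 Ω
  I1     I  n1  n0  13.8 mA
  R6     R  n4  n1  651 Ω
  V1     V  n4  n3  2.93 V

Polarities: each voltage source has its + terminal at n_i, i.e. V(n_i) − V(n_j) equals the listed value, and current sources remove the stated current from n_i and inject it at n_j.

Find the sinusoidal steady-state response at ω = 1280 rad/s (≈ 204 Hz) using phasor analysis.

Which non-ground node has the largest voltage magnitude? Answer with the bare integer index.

1

Apply KCL at each of the 5 non-ground nodes and solve the resulting linear system.
Node n1: branches {R2, I1, R6} → V_1 = -13.77+0.000j
Node n2: branches {R3, R5} → V_2 = -0.04033+0.000j
Node n3: branches {R1, C1, V1} → V_3 = -9.474+0.000j
Node n4: branches {R2, C1, R6, V1} → V_4 = -6.544+0.000j
Node n5: branches {R1, R4, R5} → V_5 = -0.4210+0.000j
Source currents: i(V1)=-0.01380-0.003863j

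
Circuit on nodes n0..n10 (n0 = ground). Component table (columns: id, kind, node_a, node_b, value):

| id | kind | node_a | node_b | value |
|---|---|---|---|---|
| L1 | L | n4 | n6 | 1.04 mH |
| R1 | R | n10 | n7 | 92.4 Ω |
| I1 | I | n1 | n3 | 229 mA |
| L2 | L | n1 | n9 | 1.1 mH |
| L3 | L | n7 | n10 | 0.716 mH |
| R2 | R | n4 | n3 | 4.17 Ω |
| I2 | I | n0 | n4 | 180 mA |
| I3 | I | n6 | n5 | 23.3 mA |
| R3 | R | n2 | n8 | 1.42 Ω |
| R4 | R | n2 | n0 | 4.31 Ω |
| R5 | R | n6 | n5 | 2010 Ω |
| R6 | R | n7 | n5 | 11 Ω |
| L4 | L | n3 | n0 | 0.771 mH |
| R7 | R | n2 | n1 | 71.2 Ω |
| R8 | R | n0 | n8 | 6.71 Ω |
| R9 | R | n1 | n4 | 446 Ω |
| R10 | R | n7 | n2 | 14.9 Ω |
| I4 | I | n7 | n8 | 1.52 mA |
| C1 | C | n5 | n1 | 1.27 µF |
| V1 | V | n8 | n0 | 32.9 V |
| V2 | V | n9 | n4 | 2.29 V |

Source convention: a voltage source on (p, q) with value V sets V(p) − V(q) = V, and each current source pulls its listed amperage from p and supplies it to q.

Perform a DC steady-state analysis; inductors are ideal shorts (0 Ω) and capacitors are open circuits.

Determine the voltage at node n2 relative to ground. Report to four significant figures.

Apply KCL at each of the 10 non-ground nodes and solve the resulting linear system.
Node n1: branches {I1, L2, R7, R9, C1} → V_1 = 3.277
Node n2: branches {R3, R4, R7, R10} → V_2 = 24.44
Node n3: branches {I1, R2, L4} → V_3 = 0.000
Node n4: branches {L1, R2, I2, R9, V2} → V_4 = 0.9872
Node n5: branches {I3, R5, R6, C1} → V_5 = 24.72
Node n6: branches {L1, I3, R5} → V_6 = 0.9872
Node n7: branches {R1, L3, R6, R10, I4} → V_7 = 24.59
Node n8: branches {R3, R8, I4, V1} → V_8 = 32.90
Node n9: branches {L2, V2} → V_9 = 3.277
Node n10: branches {R1, L3} → V_10 = 24.59
Source currents: i(L1)=0.01150, i(L2)=0.06310, i(L3)=0.000, i(L4)=0.4657, i(V1)=-10.86, i(V2)=0.06310

24.44 V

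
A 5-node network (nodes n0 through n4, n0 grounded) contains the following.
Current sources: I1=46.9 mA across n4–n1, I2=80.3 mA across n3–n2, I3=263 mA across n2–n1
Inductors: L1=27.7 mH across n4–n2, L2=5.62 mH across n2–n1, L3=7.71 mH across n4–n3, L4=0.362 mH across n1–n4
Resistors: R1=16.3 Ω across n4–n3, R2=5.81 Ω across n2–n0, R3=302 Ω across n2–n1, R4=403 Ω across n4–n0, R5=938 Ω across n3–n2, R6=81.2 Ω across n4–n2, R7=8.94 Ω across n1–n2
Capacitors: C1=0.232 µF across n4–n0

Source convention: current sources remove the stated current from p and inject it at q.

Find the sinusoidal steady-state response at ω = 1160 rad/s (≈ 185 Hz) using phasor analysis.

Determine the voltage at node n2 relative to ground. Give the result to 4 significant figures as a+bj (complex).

MNA unknowns: 4 node voltages V₁..V_4
I1: z[4]−=0.0469, z[1]+=0.0469
L1: Y=0.000-0.03112j on G[4,2]
R1: Y=0.06135+0.000j on G[4,3]
R2: Y=0.1721+0.000j on G[2,0]
R3: Y=0.003311+0.000j on G[2,1]
L2: Y=0.000-0.1534j on G[2,1]
L3: Y=0.000-0.1118j on G[4,3]
I2: z[3]−=0.0803, z[2]+=0.0803
R4: Y=0.002481+0.000j on G[4,0]
R5: Y=0.001066+0.000j on G[3,2]
L4: Y=0.000-2.381j on G[1,4]
C1: Y=0.000+0.0002691j on G[4,0]
R6: Y=0.01232+0.000j on G[4,2]
R7: Y=0.1119+0.000j on G[1,2]
I3: z[2]−=0.263, z[1]+=0.263
solve → V1=0.4630+0.6617j, V2=-0.005709-0.009334j, V3=0.1576+0.04405j, V4=0.4608+0.5975j

-0.005709-0.009334j V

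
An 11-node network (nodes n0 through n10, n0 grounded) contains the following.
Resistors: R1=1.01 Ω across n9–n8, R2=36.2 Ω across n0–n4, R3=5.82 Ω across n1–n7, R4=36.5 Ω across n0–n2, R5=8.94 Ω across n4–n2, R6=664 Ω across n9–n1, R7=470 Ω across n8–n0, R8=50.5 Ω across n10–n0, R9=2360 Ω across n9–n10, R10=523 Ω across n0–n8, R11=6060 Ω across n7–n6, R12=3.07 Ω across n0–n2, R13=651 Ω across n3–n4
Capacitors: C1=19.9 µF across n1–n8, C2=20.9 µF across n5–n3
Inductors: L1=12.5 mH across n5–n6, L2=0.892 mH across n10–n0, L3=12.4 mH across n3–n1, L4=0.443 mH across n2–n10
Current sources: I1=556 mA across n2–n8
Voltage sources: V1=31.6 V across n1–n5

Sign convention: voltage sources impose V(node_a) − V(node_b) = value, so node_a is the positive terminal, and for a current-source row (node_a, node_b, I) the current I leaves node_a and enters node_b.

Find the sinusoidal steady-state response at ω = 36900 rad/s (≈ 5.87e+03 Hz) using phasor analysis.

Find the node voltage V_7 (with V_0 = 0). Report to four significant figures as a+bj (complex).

Element admittances at ω=36900 rad/s:
  Y(R1) = 0.9901+0.000j S between n9,n8
  Y(R2) = 0.02762+0.000j S between n0,n4
  Y(C1) = 0.000+0.7343j S between n1,n8
  Y(R3) = 0.1718+0.000j S between n1,n7
  Y(C2) = 0.000+0.7712j S between n5,n3
  Y(L1) = 0.000-0.002168j S between n5,n6
  Y(L2) = 0.000-0.03038j S between n10,n0
  Y(R4) = 0.02740+0.000j S between n0,n2
  Y(R5) = 0.1119+0.000j S between n4,n2
  I1: injects 0.556 A into n8 (from n2)
  Y(R6) = 0.001506+0.000j S between n9,n1
  Y(R7) = 0.002128+0.000j S between n8,n0
  Y(R8) = 0.01980+0.000j S between n10,n0
  Y(R9) = 0.0004237+0.000j S between n9,n10
  Y(R10) = 0.001912+0.000j S between n0,n8
  Y(L3) = 0.000-0.002186j S between n3,n1
  Y(L4) = 0.000-0.06117j S between n2,n10
  Y(R11) = 0.0001650+0.000j S between n7,n6
  Y(R12) = 0.3257+0.000j S between n0,n2
  Y(R13) = 0.001536+0.000j S between n3,n4
  V1: constraint V(n1)−V(n5) = 31.6
Assemble and solve the 11×11 MNA system:
  V(n1)=100.7+0.09560j  V(n2)=-1.151-0.08128j  V(n3)=69.01+0.2338j  V(n4)=-0.1611-0.06193j  V(n5)=69.10+0.09560j  V(n6)=69.28+2.485j  V(n7)=100.7+0.09790j  V(n8)=100.7-0.04919j  V(n9)=100.7-0.04871j  V(n10)=-0.6463+0.5543j
  i(V1)=0.1014+0.07011j

100.7+0.09790j V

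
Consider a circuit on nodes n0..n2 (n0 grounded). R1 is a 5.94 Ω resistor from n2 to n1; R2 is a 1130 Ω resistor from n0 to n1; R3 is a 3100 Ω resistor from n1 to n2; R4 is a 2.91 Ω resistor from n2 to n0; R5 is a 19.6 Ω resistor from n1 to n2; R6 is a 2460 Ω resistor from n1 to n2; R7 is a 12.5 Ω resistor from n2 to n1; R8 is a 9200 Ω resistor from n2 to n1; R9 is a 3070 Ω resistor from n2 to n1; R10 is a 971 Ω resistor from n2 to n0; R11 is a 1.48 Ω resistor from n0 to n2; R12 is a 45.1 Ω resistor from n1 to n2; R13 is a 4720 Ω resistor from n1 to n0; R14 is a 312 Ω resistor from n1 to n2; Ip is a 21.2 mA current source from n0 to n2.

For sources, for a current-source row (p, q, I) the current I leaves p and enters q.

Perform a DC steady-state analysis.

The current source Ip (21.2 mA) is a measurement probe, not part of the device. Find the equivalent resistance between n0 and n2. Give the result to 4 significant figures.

R_eq = 0.9790 Ω

MNA unknowns: 2 node voltages V₁..V_2
R1: Y=0.1684 on G[2,1]
R2: Y=0.0008850 on G[0,1]
R3: Y=0.0003226 on G[1,2]
R4: Y=0.3436 on G[2,0]
R5: Y=0.05102 on G[1,2]
R6: Y=0.0004065 on G[1,2]
R7: Y=0.08000 on G[2,1]
R8: Y=0.0001087 on G[2,1]
R9: Y=0.0003257 on G[2,1]
R10: Y=0.001030 on G[2,0]
R11: Y=0.6757 on G[0,2]
R12: Y=0.02217 on G[1,2]
R13: Y=0.0002119 on G[1,0]
R14: Y=0.003205 on G[1,2]
Ip: z[0]−=0.0212, z[2]+=0.0212
solve → V1=0.02069, V2=0.02075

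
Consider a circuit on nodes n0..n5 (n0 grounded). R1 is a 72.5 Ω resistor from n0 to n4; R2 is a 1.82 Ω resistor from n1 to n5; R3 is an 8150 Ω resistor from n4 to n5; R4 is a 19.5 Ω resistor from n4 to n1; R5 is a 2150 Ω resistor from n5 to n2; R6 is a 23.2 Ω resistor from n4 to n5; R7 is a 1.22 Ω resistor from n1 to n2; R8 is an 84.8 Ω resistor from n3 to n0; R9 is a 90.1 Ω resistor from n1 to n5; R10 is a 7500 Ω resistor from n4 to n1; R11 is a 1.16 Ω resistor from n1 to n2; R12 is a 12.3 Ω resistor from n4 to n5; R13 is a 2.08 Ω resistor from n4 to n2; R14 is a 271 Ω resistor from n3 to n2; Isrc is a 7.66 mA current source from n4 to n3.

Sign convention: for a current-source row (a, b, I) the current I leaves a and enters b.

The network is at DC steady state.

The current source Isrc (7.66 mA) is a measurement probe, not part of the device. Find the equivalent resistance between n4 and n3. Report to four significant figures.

R_eq = 99.75 Ω

MNA unknowns: 5 node voltages V₁..V_5
R1: Y=0.01379 on G[0,4]
R2: Y=0.5495 on G[1,5]
R3: Y=0.0001227 on G[4,5]
R4: Y=0.05128 on G[4,1]
R5: Y=0.0004651 on G[5,2]
R6: Y=0.04310 on G[4,5]
R7: Y=0.8197 on G[1,2]
R8: Y=0.01179 on G[3,0]
R9: Y=0.01110 on G[1,5]
R10: Y=0.0001333 on G[4,1]
R11: Y=0.8621 on G[1,2]
R12: Y=0.08130 on G[4,5]
R13: Y=0.4808 on G[4,2]
R14: Y=0.003690 on G[3,2]
Isrc: z[4]−=0.00766, z[3]+=0.00766
solve → V1=-0.3480, V2=-0.3476, V3=0.4119, V4=-0.3522, V5=-0.3488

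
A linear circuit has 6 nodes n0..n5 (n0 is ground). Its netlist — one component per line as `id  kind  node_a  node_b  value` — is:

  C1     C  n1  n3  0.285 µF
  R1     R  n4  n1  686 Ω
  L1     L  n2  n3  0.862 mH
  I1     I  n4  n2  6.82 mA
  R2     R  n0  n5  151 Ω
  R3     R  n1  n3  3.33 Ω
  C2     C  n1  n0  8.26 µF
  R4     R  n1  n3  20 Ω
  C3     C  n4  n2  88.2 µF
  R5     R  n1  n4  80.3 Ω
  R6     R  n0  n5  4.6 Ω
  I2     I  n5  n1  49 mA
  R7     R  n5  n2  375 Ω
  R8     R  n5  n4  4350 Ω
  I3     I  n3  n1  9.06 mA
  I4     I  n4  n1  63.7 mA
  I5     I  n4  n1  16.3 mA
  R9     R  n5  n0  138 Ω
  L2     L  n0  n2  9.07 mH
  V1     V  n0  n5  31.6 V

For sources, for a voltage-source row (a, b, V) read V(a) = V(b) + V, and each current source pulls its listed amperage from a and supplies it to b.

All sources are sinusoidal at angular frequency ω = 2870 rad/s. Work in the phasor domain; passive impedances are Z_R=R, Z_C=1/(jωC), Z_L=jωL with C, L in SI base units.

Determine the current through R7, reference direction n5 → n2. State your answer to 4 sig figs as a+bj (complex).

MNA unknowns: 5 node voltages V₁..V_5 plus 1 source current (V1)
C1: Y=0.000+0.0008180j on G[1,3]
R1: Y=0.001458+0.000j on G[4,1]
L1: Y=0.000-0.4042j on G[2,3]
I1: z[4]−=0.00682, z[2]+=0.00682
R2: Y=0.006623+0.000j on G[0,5]
R3: Y=0.3003+0.000j on G[1,3]
C2: Y=0.000+0.02371j on G[1,0]
R4: Y=0.05000+0.000j on G[1,3]
C3: Y=0.000+0.2531j on G[4,2]
R5: Y=0.01245+0.000j on G[1,4]
R6: Y=0.2174+0.000j on G[0,5]
I2: z[5]−=0.049, z[1]+=0.049
R7: Y=0.002667+0.000j on G[5,2]
R8: Y=0.0002299+0.000j on G[5,4]
I3: z[3]−=0.00906, z[1]+=0.00906
I4: z[4]−=0.0637, z[1]+=0.0637
I5: z[4]−=0.0163, z[1]+=0.0163
R9: Y=0.007246+0.000j on G[5,0]
L2: Y=0.000-0.03842j on G[0,2]
V1: row V0−V5=31.6, i_V1 at 0,5
solve → V1=0.06984-2.413j, V2=-0.1496-2.585j, V3=-0.1520-2.415j, V4=-0.1579-2.226j, V5=-31.60+0.000j
aux → i_V1=-7.350+0.007404j

-0.08387+0.006892j A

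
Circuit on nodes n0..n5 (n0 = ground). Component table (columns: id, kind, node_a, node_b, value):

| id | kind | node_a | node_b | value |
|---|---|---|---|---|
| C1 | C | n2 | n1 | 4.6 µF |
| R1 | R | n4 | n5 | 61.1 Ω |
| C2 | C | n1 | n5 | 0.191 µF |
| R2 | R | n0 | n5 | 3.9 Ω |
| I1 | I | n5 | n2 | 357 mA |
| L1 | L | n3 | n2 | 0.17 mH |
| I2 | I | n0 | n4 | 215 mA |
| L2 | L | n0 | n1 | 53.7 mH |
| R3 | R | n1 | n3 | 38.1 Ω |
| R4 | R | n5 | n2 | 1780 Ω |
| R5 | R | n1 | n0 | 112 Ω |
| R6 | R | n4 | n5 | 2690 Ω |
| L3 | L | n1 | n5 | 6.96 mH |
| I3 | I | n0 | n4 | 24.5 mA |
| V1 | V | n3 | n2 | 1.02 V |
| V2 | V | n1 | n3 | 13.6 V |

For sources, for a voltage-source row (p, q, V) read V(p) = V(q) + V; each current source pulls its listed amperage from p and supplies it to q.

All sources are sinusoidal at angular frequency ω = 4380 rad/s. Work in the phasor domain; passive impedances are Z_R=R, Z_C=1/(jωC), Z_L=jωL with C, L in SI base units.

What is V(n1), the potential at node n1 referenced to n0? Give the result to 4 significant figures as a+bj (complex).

MNA unknowns: 5 node voltages V₁..V_5 plus 2 source currents (V1, V2)
C1: Y=0.000+0.02015j on G[2,1]
R1: Y=0.01637+0.000j on G[4,5]
C2: Y=0.000+0.0008366j on G[1,5]
R2: Y=0.2564+0.000j on G[0,5]
I1: z[5]−=0.357, z[2]+=0.357
L1: Y=0.000-1.343j on G[3,2]
I2: z[0]−=0.215, z[4]+=0.215
L2: Y=0.000-0.004252j on G[0,1]
R3: Y=0.02625+0.000j on G[1,3]
R4: Y=0.0005618+0.000j on G[5,2]
R5: Y=0.008929+0.000j on G[1,0]
R6: Y=0.0003717+0.000j on G[4,5]
L3: Y=0.000-0.03280j on G[1,5]
I3: z[0]−=0.0245, z[4]+=0.0245
V1: row V3−V2=1.02, i_V1 at 3,2
V2: row V1−V3=13.6, i_V2 at 1,3
solve → V1=2.983+9.077j, V2=-11.64+9.077j, V3=-10.62+9.077j, V4=14.99-0.2666j, V5=0.6797-0.2666j
aux → i_V1=-0.3639+1.081j, i_V2=-0.7209-0.2893j

2.983+9.077j V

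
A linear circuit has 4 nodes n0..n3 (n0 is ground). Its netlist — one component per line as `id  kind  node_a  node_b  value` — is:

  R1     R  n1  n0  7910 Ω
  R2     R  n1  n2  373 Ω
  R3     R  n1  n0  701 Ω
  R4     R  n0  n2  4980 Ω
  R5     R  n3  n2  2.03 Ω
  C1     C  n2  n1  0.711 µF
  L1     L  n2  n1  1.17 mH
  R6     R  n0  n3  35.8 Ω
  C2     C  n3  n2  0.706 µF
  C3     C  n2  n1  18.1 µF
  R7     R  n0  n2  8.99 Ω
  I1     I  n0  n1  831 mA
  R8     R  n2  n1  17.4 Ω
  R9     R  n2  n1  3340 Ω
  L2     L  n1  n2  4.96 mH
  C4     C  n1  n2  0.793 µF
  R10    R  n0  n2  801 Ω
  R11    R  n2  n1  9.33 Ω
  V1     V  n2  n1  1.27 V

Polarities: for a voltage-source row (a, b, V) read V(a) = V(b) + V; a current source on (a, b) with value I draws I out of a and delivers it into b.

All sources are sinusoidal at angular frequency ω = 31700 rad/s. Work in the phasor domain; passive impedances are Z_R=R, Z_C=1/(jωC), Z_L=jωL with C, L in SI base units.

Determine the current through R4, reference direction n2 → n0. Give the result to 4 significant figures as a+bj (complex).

0.001189-5.437e-07j A

Apply KCL at each of the 3 non-ground nodes and solve the resulting linear system.
Node n1: branches {R1, R2, R3, C1, L1, C3, I1, R8, R9, L2, C4, R11, V1} → V_1 = 4.651-0.002708j
Node n2: branches {R2, R4, R5, C1, L1, C2, C3, R7, R8, R9, L2, C4, R10, R11, V1} → V_2 = 5.921-0.002708j
Node n3: branches {R5, R6, C2} → V_3 = 5.604+0.01107j
Source currents: i(V1)=-1.037-0.7469j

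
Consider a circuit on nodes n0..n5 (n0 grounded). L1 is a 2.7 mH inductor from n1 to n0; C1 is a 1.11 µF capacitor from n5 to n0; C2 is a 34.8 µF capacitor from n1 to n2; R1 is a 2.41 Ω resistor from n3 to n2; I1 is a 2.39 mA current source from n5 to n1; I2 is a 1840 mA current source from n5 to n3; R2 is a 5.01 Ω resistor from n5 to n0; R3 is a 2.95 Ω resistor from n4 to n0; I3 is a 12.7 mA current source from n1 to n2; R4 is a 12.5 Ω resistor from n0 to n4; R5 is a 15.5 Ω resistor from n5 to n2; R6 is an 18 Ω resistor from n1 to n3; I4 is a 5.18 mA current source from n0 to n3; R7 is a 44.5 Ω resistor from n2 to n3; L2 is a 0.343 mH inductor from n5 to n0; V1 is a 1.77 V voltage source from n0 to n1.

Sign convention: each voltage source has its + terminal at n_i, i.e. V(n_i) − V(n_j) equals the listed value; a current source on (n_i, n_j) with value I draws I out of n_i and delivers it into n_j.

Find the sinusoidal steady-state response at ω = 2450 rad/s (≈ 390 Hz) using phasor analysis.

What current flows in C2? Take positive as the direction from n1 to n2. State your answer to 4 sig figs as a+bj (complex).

MNA unknowns: 5 node voltages V₁..V_5 plus 1 source current (V1)
L1: Y=0.000-0.1512j on G[1,0]
C1: Y=0.000+0.002719j on G[5,0]
C2: Y=0.000+0.08526j on G[1,2]
R1: Y=0.4149+0.000j on G[3,2]
I1: z[5]−=0.00239, z[1]+=0.00239
I2: z[5]−=1.84, z[3]+=1.84
R2: Y=0.1996+0.000j on G[5,0]
R3: Y=0.3390+0.000j on G[4,0]
I3: z[1]−=0.0127, z[2]+=0.0127
R4: Y=0.08000+0.000j on G[0,4]
R5: Y=0.06452+0.000j on G[5,2]
R6: Y=0.05556+0.000j on G[1,3]
I4: z[0]−=0.00518, z[3]+=0.00518
R7: Y=0.02247+0.000j on G[2,3]
L2: Y=0.000-1.190j on G[5,0]
V1: row V0−V1=1.77, i_V1 at 0,1
solve → V1=-1.770+0.000j, V2=7.905-7.906j, V3=10.56-7.015j, V4=0.000+0.000j, V5=0.1715-1.160j
aux → i_V1=-1.349-0.1676j

-0.6741-0.8249j A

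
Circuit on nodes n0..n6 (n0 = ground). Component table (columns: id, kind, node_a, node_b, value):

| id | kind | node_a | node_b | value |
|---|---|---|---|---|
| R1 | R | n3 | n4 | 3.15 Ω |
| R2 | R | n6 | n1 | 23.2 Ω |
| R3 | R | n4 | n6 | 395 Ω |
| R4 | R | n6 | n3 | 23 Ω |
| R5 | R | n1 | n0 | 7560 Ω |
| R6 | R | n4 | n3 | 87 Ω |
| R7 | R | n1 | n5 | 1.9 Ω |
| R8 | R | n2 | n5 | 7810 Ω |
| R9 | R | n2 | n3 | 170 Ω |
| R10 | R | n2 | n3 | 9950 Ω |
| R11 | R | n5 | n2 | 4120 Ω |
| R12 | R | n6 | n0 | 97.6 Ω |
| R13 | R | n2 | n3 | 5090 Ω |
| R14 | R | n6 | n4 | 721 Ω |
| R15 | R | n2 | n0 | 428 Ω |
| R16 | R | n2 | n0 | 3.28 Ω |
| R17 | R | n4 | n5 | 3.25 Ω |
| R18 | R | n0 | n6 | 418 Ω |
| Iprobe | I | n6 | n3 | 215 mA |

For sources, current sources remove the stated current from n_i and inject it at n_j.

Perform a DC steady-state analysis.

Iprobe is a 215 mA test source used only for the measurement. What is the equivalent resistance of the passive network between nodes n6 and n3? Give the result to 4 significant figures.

R_eq = 12.09 Ω

Apply KCL at each of the 6 non-ground nodes and solve the resulting linear system.
Node n1: branches {R2, R5, R7} → V_1 = 1.026
Node n2: branches {R8, R9, R10, R11, R13, R15, R16} → V_2 = 0.03543
Node n3: branches {R1, R4, R6, R9, R10, R13, Iprobe} → V_3 = 1.728
Node n4: branches {R1, R3, R6, R14, R17} → V_4 = 1.450
Node n5: branches {R7, R8, R11, R17} → V_5 = 1.182
Node n6: branches {R2, R3, R4, R12, R14, R18, Iprobe} → V_6 = -0.8720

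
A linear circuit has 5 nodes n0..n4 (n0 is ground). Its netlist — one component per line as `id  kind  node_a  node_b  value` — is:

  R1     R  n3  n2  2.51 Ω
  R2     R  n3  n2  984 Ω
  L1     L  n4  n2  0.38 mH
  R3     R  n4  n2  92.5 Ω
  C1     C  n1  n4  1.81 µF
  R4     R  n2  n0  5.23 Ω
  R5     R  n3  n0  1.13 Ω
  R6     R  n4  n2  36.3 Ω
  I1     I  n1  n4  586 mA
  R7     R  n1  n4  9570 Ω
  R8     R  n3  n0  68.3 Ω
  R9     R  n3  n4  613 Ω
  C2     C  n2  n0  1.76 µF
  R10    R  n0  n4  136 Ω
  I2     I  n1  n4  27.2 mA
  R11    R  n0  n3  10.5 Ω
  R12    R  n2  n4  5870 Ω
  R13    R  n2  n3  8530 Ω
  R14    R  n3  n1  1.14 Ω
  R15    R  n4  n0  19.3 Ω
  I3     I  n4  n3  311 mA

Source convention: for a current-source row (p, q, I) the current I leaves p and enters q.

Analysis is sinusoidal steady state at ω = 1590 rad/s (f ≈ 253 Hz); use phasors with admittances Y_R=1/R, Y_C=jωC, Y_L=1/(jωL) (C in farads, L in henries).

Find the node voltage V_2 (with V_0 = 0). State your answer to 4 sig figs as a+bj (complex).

0.4006-0.02557j V

Element admittances at ω=1590 rad/s:
  Y(R1) = 0.3984+0.000j S between n3,n2
  Y(R2) = 0.001016+0.000j S between n3,n2
  Y(L1) = 0.000-1.655j S between n4,n2
  Y(R3) = 0.01081+0.000j S between n4,n2
  Y(C1) = 0.000+0.002878j S between n1,n4
  Y(R4) = 0.1912+0.000j S between n2,n0
  Y(R5) = 0.8850+0.000j S between n3,n0
  Y(R6) = 0.02755+0.000j S between n4,n2
  I1: injects 0.586 A into n4 (from n1)
  Y(R7) = 0.0001045+0.000j S between n1,n4
  Y(R8) = 0.01464+0.000j S between n3,n0
  Y(R9) = 0.001631+0.000j S between n3,n4
  Y(C2) = 0.000+0.002798j S between n2,n0
  Y(R10) = 0.007353+0.000j S between n0,n4
  I2: injects 0.0272 A into n4 (from n1)
  Y(R11) = 0.09524+0.000j S between n0,n3
  Y(R12) = 0.0001704+0.000j S between n2,n4
  Y(R13) = 0.0001172+0.000j S between n2,n3
  Y(R14) = 0.8772+0.000j S between n3,n1
  Y(R15) = 0.05181+0.000j S between n4,n0
  I3: injects 0.311 A into n3 (from n4)
Assemble and solve the 4×4 MNA system:
  V(n1)=-0.8009-0.0006452j  V(n2)=0.4006-0.02557j  V(n3)=-0.1016-0.004641j  V(n4)=0.4118+0.1417j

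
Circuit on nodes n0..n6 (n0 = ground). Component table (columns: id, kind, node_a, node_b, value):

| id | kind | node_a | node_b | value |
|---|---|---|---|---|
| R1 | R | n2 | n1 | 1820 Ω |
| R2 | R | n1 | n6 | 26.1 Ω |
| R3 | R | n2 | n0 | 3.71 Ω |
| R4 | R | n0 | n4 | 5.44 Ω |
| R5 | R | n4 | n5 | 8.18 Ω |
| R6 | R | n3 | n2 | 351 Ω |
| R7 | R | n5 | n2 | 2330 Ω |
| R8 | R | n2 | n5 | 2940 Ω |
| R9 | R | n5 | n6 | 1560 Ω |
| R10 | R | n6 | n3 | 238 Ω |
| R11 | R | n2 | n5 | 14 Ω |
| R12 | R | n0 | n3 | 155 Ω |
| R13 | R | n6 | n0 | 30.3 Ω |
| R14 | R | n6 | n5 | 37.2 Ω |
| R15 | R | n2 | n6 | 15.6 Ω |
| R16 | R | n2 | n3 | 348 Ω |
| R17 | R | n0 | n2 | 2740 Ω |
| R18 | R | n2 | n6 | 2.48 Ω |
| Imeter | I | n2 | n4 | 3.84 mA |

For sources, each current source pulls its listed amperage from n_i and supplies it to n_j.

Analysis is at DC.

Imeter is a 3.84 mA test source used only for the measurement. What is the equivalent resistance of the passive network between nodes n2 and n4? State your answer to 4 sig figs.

R_eq = 5.939 Ω

Apply KCL at each of the 6 non-ground nodes and solve the resulting linear system.
Node n1: branches {R1, R2} → V_1 = -0.007427
Node n2: branches {R1, R3, R6, R7, R8, R11, R15, R16, R17, R18, Imeter} → V_2 = -0.008631
Node n3: branches {R6, R10, R12, R16} → V_3 = -0.004917
Node n4: branches {R4, R5, Imeter} → V_4 = 0.01418
Node n5: branches {R5, R7, R8, R9, R11, R14} → V_5 = 0.004081
Node n6: branches {R2, R9, R10, R13, R14, R15, R18} → V_6 = -0.007410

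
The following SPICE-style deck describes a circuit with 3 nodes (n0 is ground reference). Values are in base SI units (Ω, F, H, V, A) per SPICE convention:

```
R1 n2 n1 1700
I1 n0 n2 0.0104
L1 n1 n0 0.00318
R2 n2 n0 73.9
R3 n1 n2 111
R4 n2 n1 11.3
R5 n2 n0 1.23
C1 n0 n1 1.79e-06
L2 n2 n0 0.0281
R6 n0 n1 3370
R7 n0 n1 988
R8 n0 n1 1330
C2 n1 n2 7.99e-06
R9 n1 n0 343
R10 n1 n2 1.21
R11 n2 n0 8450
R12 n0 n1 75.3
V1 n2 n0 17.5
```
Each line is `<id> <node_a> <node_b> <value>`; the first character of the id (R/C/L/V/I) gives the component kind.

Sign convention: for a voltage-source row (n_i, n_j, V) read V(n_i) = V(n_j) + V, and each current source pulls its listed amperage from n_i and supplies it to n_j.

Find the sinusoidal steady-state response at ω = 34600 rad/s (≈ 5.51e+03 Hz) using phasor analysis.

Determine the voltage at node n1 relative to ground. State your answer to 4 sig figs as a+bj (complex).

16.89-0.7688j V

Element admittances at ω=34600 rad/s:
  Y(R1) = 0.0005882+0.000j S between n2,n1
  I1: injects 0.0104 A into n2 (from n0)
  Y(L1) = 0.000-0.009089j S between n1,n0
  Y(R2) = 0.01353+0.000j S between n2,n0
  Y(R3) = 0.009009+0.000j S between n1,n2
  Y(R4) = 0.08850+0.000j S between n2,n1
  Y(R5) = 0.8130+0.000j S between n2,n0
  Y(C1) = 0.000+0.06193j S between n0,n1
  Y(L2) = 0.000-0.001029j S between n2,n0
  Y(R6) = 0.0002967+0.000j S between n0,n1
  Y(R7) = 0.001012+0.000j S between n0,n1
  Y(R8) = 0.0007519+0.000j S between n0,n1
  Y(C2) = 0.000+0.2765j S between n1,n2
  Y(R9) = 0.002915+0.000j S between n1,n0
  Y(R10) = 0.8264+0.000j S between n1,n2
  Y(R11) = 0.0001183+0.000j S between n2,n0
  Y(R12) = 0.01328+0.000j S between n0,n1
  V1: constraint V(n2)−V(n0) = 17.5
Assemble and solve the 3×3 MNA system:
  V(n1)=16.89-0.7688j  V(n2)=17.50+0.000j
  i(V1)=-14.81-0.8607j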